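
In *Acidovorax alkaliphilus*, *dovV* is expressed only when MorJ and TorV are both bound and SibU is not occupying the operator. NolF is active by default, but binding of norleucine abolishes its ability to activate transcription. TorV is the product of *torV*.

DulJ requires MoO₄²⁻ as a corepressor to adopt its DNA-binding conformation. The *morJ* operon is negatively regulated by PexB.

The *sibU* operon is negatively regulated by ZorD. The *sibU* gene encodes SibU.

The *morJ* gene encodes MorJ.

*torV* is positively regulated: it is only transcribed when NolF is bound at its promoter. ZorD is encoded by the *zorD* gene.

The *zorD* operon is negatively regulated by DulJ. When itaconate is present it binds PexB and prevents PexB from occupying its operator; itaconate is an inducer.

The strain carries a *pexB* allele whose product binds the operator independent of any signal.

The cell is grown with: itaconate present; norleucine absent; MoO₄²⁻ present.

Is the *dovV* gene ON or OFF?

PexB is constitutively active in this strain.
With repressor PexB bound, *morJ* is not transcribed.
So MorJ is not produced.
MoO₄²⁻ is present, so DulJ is active.
With repressor DulJ bound, *zorD* is not transcribed.
So ZorD is not produced.
With no repressor bound, *sibU* is transcribed.
So SibU is produced and active.
Norleucine is absent, so NolF is active.
No repressor is bound and NolF is active, so *torV* is transcribed.
So TorV is produced and active.
With repressor SibU bound, *dovV* is not transcribed.

OFF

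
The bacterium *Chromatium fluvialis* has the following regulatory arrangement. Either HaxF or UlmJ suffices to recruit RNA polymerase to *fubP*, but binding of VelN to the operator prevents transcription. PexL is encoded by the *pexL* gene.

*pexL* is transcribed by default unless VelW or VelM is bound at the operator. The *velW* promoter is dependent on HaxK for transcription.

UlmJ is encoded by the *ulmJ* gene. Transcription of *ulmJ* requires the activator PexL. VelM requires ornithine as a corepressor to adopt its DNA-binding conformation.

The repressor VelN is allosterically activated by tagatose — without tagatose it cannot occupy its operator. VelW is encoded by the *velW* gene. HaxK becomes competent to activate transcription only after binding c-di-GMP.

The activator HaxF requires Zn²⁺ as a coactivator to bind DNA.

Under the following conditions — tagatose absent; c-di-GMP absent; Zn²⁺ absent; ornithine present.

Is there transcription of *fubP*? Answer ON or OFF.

Zn²⁺ is absent, so HaxF is inactive.
Tagatose is absent, so VelN is inactive.
c-di-GMP is absent, so HaxK is inactive.
Required activator HaxK is absent, so *velW* is not transcribed.
So VelW is not produced.
Ornithine is present, so VelM is active.
With repressor VelM bound, *pexL* is not transcribed.
So PexL is not produced.
Required activator PexL is absent, so *ulmJ* is not transcribed.
So UlmJ is not produced.
No activator is available at the *fubP* promoter, so *fubP* is not transcribed.

OFF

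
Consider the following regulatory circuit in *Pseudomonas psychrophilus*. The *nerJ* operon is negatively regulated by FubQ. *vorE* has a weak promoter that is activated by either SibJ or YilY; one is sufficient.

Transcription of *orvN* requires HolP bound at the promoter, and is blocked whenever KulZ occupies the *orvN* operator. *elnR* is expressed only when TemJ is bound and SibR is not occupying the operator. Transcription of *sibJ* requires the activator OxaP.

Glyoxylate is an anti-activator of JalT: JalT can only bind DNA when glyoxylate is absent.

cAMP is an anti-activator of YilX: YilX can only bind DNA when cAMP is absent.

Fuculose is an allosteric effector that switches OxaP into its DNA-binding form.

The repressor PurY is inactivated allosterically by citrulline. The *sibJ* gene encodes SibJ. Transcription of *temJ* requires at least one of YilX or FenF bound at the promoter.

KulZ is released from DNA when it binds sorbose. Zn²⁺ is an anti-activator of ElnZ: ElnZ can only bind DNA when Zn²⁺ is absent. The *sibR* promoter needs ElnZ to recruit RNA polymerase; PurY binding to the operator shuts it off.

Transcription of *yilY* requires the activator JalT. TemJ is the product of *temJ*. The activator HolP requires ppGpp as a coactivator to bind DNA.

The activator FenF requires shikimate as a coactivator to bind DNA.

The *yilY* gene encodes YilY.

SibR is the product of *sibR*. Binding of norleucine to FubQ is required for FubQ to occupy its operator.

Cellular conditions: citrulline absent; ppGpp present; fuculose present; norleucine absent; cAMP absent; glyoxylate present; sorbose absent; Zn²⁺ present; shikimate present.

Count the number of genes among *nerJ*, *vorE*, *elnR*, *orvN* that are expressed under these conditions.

Norleucine is absent, so FubQ is inactive.
With no repressor bound, *nerJ* is transcribed.
→ *nerJ* is ON.
Fuculose is present, so OxaP is active.
No repressor is bound and OxaP is active, so *sibJ* is transcribed.
So SibJ is produced and active.
Glyoxylate is present, so JalT is inactive.
Required activator JalT is absent, so *yilY* is not transcribed.
So YilY is not produced.
Activator SibJ is present, so *vorE* is transcribed.
→ *vorE* is ON.
Citrulline is absent, so PurY is active.
Zn²⁺ is present, so ElnZ is inactive.
With repressor PurY bound, *sibR* is not transcribed.
So SibR is not produced.
cAMP is absent, so YilX is active.
Shikimate is present, so FenF is active.
Activator YilX is present, so *temJ* is transcribed.
So TemJ is produced and active.
No repressor is bound and TemJ is active, so *elnR* is transcribed.
→ *elnR* is ON.
ppGpp is present, so HolP is active.
Sorbose is absent, so KulZ is active.
With repressor KulZ bound, *orvN* is not transcribed.
→ *orvN* is OFF.
3 of the 4 genes are transcribed.

3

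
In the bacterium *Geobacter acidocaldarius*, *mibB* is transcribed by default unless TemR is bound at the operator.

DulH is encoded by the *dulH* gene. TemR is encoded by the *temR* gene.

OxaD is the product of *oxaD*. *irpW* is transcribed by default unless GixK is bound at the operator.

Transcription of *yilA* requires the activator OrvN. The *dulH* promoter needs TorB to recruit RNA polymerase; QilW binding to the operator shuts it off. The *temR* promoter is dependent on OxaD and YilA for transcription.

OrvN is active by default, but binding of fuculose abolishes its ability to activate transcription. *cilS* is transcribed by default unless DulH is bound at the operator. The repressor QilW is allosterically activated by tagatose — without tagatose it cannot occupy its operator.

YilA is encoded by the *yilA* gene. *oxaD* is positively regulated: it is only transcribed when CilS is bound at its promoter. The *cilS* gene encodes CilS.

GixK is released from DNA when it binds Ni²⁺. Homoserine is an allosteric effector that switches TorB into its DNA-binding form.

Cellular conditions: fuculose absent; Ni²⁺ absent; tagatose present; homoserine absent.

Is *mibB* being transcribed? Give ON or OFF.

Homoserine is absent, so TorB is inactive.
Tagatose is present, so QilW is active.
With repressor QilW bound, *dulH* is not transcribed.
So DulH is not produced.
With no repressor bound, *cilS* is transcribed.
So CilS is produced and active.
No repressor is bound and CilS is active, so *oxaD* is transcribed.
So OxaD is produced and active.
Fuculose is absent, so OrvN is active.
No repressor is bound and OrvN is active, so *yilA* is transcribed.
So YilA is produced and active.
No repressor is bound and OxaD and YilA are active, so *temR* is transcribed.
So TemR is produced and active.
With repressor TemR bound, *mibB* is not transcribed.

OFF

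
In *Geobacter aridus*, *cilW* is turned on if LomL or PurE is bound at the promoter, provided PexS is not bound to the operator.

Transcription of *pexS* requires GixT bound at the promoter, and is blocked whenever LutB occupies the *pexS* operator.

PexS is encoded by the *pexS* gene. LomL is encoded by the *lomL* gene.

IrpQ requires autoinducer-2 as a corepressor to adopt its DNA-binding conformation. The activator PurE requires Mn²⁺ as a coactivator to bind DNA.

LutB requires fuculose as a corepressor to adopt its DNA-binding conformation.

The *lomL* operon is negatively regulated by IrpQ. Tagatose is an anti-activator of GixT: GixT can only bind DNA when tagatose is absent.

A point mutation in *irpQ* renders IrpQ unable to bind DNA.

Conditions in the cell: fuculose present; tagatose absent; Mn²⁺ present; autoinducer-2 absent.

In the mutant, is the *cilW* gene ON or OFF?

IrpQ is non-functional in this strain, so it has no effect.
With no repressor bound, *lomL* is transcribed.
So LomL is produced and active.
Tagatose is absent, so GixT is active.
Fuculose is present, so LutB is active.
With repressor LutB bound, *pexS* is not transcribed.
So PexS is not produced.
Mn²⁺ is present, so PurE is active.
Activator LomL is present, so *cilW* is transcribed.

ON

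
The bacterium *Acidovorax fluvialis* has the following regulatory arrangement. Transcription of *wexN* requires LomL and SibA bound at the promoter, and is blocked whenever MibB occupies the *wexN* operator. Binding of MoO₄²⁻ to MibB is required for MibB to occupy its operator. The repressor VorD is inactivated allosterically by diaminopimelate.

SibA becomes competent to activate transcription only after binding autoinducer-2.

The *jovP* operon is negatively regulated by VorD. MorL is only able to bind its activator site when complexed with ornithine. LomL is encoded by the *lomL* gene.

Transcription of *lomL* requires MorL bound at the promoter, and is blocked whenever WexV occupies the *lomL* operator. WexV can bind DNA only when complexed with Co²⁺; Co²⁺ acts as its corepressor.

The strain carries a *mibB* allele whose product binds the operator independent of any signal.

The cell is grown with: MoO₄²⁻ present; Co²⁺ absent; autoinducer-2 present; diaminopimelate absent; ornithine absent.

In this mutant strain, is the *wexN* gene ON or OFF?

OFF

Co²⁺ is absent, so WexV is inactive.
Ornithine is absent, so MorL is inactive.
Required activator MorL is absent, so *lomL* is not transcribed.
So LomL is not produced.
Autoinducer-2 is present, so SibA is active.
MibB is constitutively active in this strain.
With repressor MibB bound, *wexN* is not transcribed.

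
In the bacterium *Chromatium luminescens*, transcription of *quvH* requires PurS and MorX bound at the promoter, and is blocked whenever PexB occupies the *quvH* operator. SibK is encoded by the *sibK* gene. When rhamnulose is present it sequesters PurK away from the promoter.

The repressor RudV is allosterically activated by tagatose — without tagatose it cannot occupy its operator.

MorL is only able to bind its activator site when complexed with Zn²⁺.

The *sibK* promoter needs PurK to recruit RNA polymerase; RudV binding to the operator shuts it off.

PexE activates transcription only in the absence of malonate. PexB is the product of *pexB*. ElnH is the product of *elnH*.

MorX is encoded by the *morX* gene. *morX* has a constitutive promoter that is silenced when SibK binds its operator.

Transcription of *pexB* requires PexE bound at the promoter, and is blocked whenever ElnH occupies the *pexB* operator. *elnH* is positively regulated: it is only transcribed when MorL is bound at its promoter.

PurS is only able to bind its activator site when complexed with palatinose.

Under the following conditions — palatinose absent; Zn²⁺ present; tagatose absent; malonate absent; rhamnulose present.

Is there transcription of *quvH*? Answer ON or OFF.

OFF

Palatinose is absent, so PurS is inactive.
Rhamnulose is present, so PurK is inactive.
Tagatose is absent, so RudV is inactive.
Required activator PurK is absent, so *sibK* is not transcribed.
So SibK is not produced.
With no repressor bound, *morX* is transcribed.
So MorX is produced and active.
Malonate is absent, so PexE is active.
Zn²⁺ is present, so MorL is active.
No repressor is bound and MorL is active, so *elnH* is transcribed.
So ElnH is produced and active.
With repressor ElnH bound, *pexB* is not transcribed.
So PexB is not produced.
Required activator PurS is absent, so *quvH* is not transcribed.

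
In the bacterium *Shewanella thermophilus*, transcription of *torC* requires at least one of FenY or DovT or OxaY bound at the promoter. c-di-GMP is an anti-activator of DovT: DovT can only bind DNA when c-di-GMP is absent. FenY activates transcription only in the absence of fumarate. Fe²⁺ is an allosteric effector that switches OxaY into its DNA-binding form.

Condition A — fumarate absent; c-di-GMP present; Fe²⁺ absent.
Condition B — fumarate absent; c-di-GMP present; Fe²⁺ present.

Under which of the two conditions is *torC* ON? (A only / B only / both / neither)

both

Condition A:
Fumarate is absent, so FenY is active.
c-di-GMP is present, so DovT is inactive.
Fe²⁺ is absent, so OxaY is inactive.
Activator FenY is present, so *torC* is transcribed.
→ *torC* is ON in A.
Condition B:
Fumarate is absent, so FenY is active.
c-di-GMP is present, so DovT is inactive.
Fe²⁺ is present, so OxaY is active.
Activator FenY is present, so *torC* is transcribed.
→ *torC* is ON in B.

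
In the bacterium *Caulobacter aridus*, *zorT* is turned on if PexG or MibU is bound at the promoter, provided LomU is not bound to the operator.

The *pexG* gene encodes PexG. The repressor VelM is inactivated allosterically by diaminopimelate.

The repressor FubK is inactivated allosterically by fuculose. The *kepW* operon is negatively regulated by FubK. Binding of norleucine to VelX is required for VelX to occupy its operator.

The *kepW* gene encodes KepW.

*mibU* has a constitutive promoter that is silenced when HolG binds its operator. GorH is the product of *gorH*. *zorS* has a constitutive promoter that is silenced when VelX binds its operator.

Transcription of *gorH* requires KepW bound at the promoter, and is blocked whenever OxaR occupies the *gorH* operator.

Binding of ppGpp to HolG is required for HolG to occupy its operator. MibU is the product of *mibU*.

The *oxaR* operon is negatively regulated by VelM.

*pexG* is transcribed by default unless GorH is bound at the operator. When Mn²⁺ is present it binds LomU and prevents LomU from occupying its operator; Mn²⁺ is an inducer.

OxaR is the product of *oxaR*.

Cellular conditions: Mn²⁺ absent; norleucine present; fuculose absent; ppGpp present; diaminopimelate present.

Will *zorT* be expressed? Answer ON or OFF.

Mn²⁺ is absent, so LomU is active.
Fuculose is absent, so FubK is active.
With repressor FubK bound, *kepW* is not transcribed.
So KepW is not produced.
Diaminopimelate is present, so VelM is inactive.
With no repressor bound, *oxaR* is transcribed.
So OxaR is produced and active.
With repressor OxaR bound, *gorH* is not transcribed.
So GorH is not produced.
With no repressor bound, *pexG* is transcribed.
So PexG is produced and active.
ppGpp is present, so HolG is active.
With repressor HolG bound, *mibU* is not transcribed.
So MibU is not produced.
With repressor LomU bound, *zorT* is not transcribed.

OFF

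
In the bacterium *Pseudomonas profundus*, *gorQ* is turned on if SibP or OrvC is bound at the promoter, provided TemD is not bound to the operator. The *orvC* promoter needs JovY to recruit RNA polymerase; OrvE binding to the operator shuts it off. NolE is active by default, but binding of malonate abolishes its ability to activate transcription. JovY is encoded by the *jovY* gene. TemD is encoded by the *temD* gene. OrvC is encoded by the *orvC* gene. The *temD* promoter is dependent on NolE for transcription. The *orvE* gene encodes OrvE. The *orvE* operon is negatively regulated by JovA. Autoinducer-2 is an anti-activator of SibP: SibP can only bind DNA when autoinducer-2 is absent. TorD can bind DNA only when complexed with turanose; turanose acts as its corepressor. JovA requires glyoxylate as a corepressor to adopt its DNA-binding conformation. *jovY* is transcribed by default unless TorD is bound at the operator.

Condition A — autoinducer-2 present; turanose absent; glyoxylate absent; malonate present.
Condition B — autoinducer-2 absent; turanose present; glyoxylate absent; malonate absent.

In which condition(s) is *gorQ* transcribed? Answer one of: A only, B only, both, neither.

Condition A:
Autoinducer-2 is present, so SibP is inactive.
Turanose is absent, so TorD is inactive.
With no repressor bound, *jovY* is transcribed.
So JovY is produced and active.
Glyoxylate is absent, so JovA is inactive.
With no repressor bound, *orvE* is transcribed.
So OrvE is produced and active.
With repressor OrvE bound, *orvC* is not transcribed.
So OrvC is not produced.
Malonate is present, so NolE is inactive.
Required activator NolE is absent, so *temD* is not transcribed.
So TemD is not produced.
No activator is available at the *gorQ* promoter, so *gorQ* is not transcribed.
→ *gorQ* is OFF in A.
Condition B:
Autoinducer-2 is absent, so SibP is active.
Turanose is present, so TorD is active.
With repressor TorD bound, *jovY* is not transcribed.
So JovY is not produced.
Glyoxylate is absent, so JovA is inactive.
With no repressor bound, *orvE* is transcribed.
So OrvE is produced and active.
With repressor OrvE bound, *orvC* is not transcribed.
So OrvC is not produced.
Malonate is absent, so NolE is active.
No repressor is bound and NolE is active, so *temD* is transcribed.
So TemD is produced and active.
With repressor TemD bound, *gorQ* is not transcribed.
→ *gorQ* is OFF in B.

neither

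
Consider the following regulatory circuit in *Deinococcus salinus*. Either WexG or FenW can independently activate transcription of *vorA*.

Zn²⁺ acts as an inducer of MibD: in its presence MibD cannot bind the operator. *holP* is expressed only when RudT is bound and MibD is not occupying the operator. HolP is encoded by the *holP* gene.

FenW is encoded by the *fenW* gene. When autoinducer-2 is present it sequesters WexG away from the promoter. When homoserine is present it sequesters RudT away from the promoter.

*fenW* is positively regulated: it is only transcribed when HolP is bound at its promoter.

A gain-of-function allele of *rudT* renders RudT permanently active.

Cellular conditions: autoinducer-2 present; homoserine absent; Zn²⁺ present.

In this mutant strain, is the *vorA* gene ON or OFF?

ON

Autoinducer-2 is present, so WexG is inactive.
Zn²⁺ is present, so MibD is inactive.
RudT is constitutively active in this strain.
No repressor is bound and RudT is active, so *holP* is transcribed.
So HolP is produced and active.
No repressor is bound and HolP is active, so *fenW* is transcribed.
So FenW is produced and active.
Activator FenW is present, so *vorA* is transcribed.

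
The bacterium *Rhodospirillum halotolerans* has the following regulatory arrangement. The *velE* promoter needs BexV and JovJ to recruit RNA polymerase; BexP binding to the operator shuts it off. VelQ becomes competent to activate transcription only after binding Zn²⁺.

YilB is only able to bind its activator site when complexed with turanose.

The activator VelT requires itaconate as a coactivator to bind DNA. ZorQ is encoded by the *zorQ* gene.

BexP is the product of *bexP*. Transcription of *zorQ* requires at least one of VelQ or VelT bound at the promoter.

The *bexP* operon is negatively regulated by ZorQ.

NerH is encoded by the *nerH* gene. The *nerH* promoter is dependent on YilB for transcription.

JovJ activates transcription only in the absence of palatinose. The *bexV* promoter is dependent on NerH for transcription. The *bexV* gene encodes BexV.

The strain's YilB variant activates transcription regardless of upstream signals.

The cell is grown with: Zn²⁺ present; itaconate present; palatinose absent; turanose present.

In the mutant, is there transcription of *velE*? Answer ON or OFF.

ON

YilB is constitutively active in this strain.
No repressor is bound and YilB is active, so *nerH* is transcribed.
So NerH is produced and active.
No repressor is bound and NerH is active, so *bexV* is transcribed.
So BexV is produced and active.
Palatinose is absent, so JovJ is active.
Zn²⁺ is present, so VelQ is active.
Itaconate is present, so VelT is active.
Activator VelQ is present, so *zorQ* is transcribed.
So ZorQ is produced and active.
With repressor ZorQ bound, *bexP* is not transcribed.
So BexP is not produced.
No repressor is bound and BexV and JovJ are active, so *velE* is transcribed.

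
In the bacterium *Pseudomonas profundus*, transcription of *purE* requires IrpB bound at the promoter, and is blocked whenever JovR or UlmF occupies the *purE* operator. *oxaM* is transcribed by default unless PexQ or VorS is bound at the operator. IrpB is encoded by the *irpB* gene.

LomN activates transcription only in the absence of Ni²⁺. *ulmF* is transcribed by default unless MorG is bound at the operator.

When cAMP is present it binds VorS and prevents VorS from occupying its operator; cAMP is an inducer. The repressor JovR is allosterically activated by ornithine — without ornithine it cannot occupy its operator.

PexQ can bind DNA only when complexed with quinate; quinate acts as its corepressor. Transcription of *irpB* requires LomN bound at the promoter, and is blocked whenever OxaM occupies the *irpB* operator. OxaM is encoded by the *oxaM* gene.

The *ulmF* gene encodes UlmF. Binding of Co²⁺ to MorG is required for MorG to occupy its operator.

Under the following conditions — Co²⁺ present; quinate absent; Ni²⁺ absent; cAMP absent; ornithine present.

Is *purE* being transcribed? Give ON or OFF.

Ornithine is present, so JovR is active.
Co²⁺ is present, so MorG is active.
With repressor MorG bound, *ulmF* is not transcribed.
So UlmF is not produced.
Ni²⁺ is absent, so LomN is active.
Quinate is absent, so PexQ is inactive.
cAMP is absent, so VorS is active.
With repressor VorS bound, *oxaM* is not transcribed.
So OxaM is not produced.
No repressor is bound and LomN is active, so *irpB* is transcribed.
So IrpB is produced and active.
With repressor JovR bound, *purE* is not transcribed.

OFF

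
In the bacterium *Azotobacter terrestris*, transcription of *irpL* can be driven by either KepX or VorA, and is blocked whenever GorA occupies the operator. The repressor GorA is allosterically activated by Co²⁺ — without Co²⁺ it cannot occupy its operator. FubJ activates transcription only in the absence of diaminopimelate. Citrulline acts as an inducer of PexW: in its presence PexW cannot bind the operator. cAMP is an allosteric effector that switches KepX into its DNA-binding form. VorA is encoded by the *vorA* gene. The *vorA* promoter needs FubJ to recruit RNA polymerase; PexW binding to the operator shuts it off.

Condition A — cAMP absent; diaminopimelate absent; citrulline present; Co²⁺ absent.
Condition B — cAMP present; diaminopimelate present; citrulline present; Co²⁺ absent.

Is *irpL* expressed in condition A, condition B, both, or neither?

both

Condition A:
cAMP is absent, so KepX is inactive.
Diaminopimelate is absent, so FubJ is active.
Citrulline is present, so PexW is inactive.
No repressor is bound and FubJ is active, so *vorA* is transcribed.
So VorA is produced and active.
Co²⁺ is absent, so GorA is inactive.
Activator VorA is present, so *irpL* is transcribed.
→ *irpL* is ON in A.
Condition B:
cAMP is present, so KepX is active.
Diaminopimelate is present, so FubJ is inactive.
Citrulline is present, so PexW is inactive.
Required activator FubJ is absent, so *vorA* is not transcribed.
So VorA is not produced.
Co²⁺ is absent, so GorA is inactive.
Activator KepX is present, so *irpL* is transcribed.
→ *irpL* is ON in B.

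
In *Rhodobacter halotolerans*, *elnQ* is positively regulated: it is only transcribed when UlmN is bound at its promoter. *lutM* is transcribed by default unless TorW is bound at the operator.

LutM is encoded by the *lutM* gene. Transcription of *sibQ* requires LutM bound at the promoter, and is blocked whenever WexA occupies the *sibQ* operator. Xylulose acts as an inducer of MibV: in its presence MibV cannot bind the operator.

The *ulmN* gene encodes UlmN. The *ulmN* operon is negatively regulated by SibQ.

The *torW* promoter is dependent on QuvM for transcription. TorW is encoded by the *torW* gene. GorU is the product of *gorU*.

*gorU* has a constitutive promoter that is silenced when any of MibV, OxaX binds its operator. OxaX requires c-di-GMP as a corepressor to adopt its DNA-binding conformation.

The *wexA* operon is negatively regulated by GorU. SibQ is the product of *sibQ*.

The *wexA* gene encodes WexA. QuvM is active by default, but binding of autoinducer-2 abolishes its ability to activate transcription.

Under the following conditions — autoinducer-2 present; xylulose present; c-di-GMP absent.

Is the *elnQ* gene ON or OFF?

Autoinducer-2 is present, so QuvM is inactive.
Required activator QuvM is absent, so *torW* is not transcribed.
So TorW is not produced.
With no repressor bound, *lutM* is transcribed.
So LutM is produced and active.
Xylulose is present, so MibV is inactive.
c-di-GMP is absent, so OxaX is inactive.
With no repressor bound, *gorU* is transcribed.
So GorU is produced and active.
With repressor GorU bound, *wexA* is not transcribed.
So WexA is not produced.
No repressor is bound and LutM is active, so *sibQ* is transcribed.
So SibQ is produced and active.
With repressor SibQ bound, *ulmN* is not transcribed.
So UlmN is not produced.
Required activator UlmN is absent, so *elnQ* is not transcribed.

OFF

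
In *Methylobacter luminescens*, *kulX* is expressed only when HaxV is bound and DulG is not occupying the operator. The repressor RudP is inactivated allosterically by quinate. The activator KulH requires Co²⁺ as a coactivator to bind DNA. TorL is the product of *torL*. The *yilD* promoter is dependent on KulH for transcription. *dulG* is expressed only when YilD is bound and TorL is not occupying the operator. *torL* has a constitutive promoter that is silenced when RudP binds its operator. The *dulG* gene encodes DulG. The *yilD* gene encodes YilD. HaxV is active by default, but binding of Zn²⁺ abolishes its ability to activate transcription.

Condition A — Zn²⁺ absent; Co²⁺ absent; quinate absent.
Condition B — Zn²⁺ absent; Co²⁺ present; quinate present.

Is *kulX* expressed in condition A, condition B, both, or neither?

both

Condition A:
Zn²⁺ is absent, so HaxV is active.
Co²⁺ is absent, so KulH is inactive.
Required activator KulH is absent, so *yilD* is not transcribed.
So YilD is not produced.
Quinate is absent, so RudP is active.
With repressor RudP bound, *torL* is not transcribed.
So TorL is not produced.
Required activator YilD is absent, so *dulG* is not transcribed.
So DulG is not produced.
No repressor is bound and HaxV is active, so *kulX* is transcribed.
→ *kulX* is ON in A.
Condition B:
Zn²⁺ is absent, so HaxV is active.
Co²⁺ is present, so KulH is active.
No repressor is bound and KulH is active, so *yilD* is transcribed.
So YilD is produced and active.
Quinate is present, so RudP is inactive.
With no repressor bound, *torL* is transcribed.
So TorL is produced and active.
With repressor TorL bound, *dulG* is not transcribed.
So DulG is not produced.
No repressor is bound and HaxV is active, so *kulX* is transcribed.
→ *kulX* is ON in B.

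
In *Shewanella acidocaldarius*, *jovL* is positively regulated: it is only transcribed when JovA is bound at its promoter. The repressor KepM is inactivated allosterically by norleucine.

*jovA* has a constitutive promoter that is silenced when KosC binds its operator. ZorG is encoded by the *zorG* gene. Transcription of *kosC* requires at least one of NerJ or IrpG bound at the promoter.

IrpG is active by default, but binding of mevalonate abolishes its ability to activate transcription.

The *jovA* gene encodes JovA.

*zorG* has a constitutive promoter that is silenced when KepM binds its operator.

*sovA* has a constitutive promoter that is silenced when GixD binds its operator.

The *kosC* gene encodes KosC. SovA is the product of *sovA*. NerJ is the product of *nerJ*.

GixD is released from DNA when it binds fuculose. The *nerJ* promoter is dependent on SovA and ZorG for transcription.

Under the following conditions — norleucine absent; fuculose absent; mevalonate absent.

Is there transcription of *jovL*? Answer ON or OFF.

Fuculose is absent, so GixD is active.
With repressor GixD bound, *sovA* is not transcribed.
So SovA is not produced.
Norleucine is absent, so KepM is active.
With repressor KepM bound, *zorG* is not transcribed.
So ZorG is not produced.
Required activator SovA is absent, so *nerJ* is not transcribed.
So NerJ is not produced.
Mevalonate is absent, so IrpG is active.
Activator IrpG is present, so *kosC* is transcribed.
So KosC is produced and active.
With repressor KosC bound, *jovA* is not transcribed.
So JovA is not produced.
Required activator JovA is absent, so *jovL* is not transcribed.

OFF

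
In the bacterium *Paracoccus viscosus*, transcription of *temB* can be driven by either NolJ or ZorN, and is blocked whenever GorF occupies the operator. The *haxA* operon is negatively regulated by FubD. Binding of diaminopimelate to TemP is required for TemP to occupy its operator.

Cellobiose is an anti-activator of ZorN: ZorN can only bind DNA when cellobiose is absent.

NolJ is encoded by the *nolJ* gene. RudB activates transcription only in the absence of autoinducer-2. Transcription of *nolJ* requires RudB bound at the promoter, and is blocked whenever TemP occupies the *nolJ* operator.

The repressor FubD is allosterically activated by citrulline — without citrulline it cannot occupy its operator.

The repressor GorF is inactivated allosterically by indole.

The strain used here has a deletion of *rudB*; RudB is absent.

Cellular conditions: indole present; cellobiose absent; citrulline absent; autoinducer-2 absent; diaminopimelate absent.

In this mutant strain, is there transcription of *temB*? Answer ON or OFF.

Diaminopimelate is absent, so TemP is inactive.
RudB is non-functional in this strain, so it has no effect.
Required activator RudB is absent, so *nolJ* is not transcribed.
So NolJ is not produced.
Cellobiose is absent, so ZorN is active.
Indole is present, so GorF is inactive.
Activator ZorN is present, so *temB* is transcribed.

ON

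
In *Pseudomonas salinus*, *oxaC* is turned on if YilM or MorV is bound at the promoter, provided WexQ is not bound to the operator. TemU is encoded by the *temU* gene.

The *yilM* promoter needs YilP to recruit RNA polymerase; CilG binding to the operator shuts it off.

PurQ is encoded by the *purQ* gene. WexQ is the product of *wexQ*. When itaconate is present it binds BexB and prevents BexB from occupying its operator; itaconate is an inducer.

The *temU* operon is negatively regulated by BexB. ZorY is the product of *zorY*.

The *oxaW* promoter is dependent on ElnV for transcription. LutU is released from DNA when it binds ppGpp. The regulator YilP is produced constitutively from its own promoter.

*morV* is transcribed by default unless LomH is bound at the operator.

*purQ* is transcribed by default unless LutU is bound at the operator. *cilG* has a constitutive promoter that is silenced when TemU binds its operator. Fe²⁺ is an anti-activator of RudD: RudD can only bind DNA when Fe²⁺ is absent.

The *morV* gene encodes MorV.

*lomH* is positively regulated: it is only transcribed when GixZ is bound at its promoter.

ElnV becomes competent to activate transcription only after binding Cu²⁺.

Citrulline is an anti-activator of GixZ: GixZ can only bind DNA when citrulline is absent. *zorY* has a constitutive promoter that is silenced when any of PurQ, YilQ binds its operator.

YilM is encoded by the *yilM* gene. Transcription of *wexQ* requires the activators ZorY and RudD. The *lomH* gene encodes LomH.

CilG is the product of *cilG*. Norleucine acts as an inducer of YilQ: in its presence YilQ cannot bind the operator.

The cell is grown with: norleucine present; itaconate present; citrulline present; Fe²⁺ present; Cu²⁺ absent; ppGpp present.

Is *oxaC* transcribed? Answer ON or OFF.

YilP is produced constitutively and is active.
Itaconate is present, so BexB is inactive.
With no repressor bound, *temU* is transcribed.
So TemU is produced and active.
With repressor TemU bound, *cilG* is not transcribed.
So CilG is not produced.
No repressor is bound and YilP is active, so *yilM* is transcribed.
So YilM is produced and active.
ppGpp is present, so LutU is inactive.
With no repressor bound, *purQ* is transcribed.
So PurQ is produced and active.
Norleucine is present, so YilQ is inactive.
With repressor PurQ bound, *zorY* is not transcribed.
So ZorY is not produced.
Fe²⁺ is present, so RudD is inactive.
Required activator ZorY is absent, so *wexQ* is not transcribed.
So WexQ is not produced.
Citrulline is present, so GixZ is inactive.
Required activator GixZ is absent, so *lomH* is not transcribed.
So LomH is not produced.
With no repressor bound, *morV* is transcribed.
So MorV is produced and active.
Activator YilM is present, so *oxaC* is transcribed.

ON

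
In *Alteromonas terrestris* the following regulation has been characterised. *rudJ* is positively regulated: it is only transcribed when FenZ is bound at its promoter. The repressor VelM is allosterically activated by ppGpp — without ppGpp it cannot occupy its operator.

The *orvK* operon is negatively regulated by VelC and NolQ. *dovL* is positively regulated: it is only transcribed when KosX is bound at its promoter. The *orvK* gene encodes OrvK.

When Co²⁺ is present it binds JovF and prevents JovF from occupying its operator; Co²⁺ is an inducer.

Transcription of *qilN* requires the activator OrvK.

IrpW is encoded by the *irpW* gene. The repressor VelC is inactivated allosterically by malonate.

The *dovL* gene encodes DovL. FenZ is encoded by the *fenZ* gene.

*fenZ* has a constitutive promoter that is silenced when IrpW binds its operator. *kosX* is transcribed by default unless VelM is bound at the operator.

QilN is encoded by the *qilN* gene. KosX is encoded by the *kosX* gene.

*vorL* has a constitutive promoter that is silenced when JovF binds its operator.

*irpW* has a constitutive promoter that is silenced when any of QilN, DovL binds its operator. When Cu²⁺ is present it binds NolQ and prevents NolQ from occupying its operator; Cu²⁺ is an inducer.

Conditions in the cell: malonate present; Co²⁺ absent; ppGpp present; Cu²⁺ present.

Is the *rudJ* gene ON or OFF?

Malonate is present, so VelC is inactive.
Cu²⁺ is present, so NolQ is inactive.
With no repressor bound, *orvK* is transcribed.
So OrvK is produced and active.
No repressor is bound and OrvK is active, so *qilN* is transcribed.
So QilN is produced and active.
ppGpp is present, so VelM is active.
With repressor VelM bound, *kosX* is not transcribed.
So KosX is not produced.
Required activator KosX is absent, so *dovL* is not transcribed.
So DovL is not produced.
With repressor QilN bound, *irpW* is not transcribed.
So IrpW is not produced.
With no repressor bound, *fenZ* is transcribed.
So FenZ is produced and active.
No repressor is bound and FenZ is active, so *rudJ* is transcribed.

ON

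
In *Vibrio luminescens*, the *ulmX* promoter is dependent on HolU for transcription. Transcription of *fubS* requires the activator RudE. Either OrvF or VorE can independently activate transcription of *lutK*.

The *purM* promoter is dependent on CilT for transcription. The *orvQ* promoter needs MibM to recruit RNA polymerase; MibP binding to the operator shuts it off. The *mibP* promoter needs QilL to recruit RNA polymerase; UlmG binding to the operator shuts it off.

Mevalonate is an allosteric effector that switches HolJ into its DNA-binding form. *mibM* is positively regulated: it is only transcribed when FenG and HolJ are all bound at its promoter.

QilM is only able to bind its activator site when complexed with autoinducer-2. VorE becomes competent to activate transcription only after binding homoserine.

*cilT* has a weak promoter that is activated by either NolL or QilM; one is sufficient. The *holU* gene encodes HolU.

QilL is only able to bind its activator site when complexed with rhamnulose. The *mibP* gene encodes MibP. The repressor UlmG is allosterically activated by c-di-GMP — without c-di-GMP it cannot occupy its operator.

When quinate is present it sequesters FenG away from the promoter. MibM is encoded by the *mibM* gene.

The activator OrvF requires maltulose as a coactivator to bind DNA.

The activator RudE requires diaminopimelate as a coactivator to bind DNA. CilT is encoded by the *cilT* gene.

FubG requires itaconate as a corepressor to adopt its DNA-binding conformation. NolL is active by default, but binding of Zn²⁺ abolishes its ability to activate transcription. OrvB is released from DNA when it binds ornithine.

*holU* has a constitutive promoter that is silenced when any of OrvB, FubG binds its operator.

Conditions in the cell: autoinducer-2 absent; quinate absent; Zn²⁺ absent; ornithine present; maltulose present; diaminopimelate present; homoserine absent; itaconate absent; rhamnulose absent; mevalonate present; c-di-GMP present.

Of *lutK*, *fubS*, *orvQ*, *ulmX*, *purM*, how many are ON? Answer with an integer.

5

Maltulose is present, so OrvF is active.
Homoserine is absent, so VorE is inactive.
Activator OrvF is present, so *lutK* is transcribed.
→ *lutK* is ON.
Diaminopimelate is present, so RudE is active.
No repressor is bound and RudE is active, so *fubS* is transcribed.
→ *fubS* is ON.
Quinate is absent, so FenG is active.
Mevalonate is present, so HolJ is active.
No repressor is bound and FenG and HolJ are active, so *mibM* is transcribed.
So MibM is produced and active.
c-di-GMP is present, so UlmG is active.
Rhamnulose is absent, so QilL is inactive.
With repressor UlmG bound, *mibP* is not transcribed.
So MibP is not produced.
No repressor is bound and MibM is active, so *orvQ* is transcribed.
→ *orvQ* is ON.
Ornithine is present, so OrvB is inactive.
Itaconate is absent, so FubG is inactive.
With no repressor bound, *holU* is transcribed.
So HolU is produced and active.
No repressor is bound and HolU is active, so *ulmX* is transcribed.
→ *ulmX* is ON.
Zn²⁺ is absent, so NolL is active.
Autoinducer-2 is absent, so QilM is inactive.
Activator NolL is present, so *cilT* is transcribed.
So CilT is produced and active.
No repressor is bound and CilT is active, so *purM* is transcribed.
→ *purM* is ON.
5 of the 5 genes are transcribed.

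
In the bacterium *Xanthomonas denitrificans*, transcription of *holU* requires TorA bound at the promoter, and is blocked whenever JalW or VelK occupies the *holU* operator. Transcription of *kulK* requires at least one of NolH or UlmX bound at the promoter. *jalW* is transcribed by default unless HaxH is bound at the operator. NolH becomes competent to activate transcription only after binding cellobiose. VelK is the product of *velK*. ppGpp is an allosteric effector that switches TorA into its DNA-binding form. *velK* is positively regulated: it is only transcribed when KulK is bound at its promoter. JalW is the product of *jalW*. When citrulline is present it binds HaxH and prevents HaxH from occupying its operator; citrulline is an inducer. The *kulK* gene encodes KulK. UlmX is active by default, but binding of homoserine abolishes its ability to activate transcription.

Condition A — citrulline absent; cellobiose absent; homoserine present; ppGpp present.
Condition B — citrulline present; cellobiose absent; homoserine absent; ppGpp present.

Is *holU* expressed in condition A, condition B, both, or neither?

Condition A:
Citrulline is absent, so HaxH is active.
With repressor HaxH bound, *jalW* is not transcribed.
So JalW is not produced.
Cellobiose is absent, so NolH is inactive.
Homoserine is present, so UlmX is inactive.
No activator is available at the *kulK* promoter, so *kulK* is not transcribed.
So KulK is not produced.
Required activator KulK is absent, so *velK* is not transcribed.
So VelK is not produced.
ppGpp is present, so TorA is active.
No repressor is bound and TorA is active, so *holU* is transcribed.
→ *holU* is ON in A.
Condition B:
Citrulline is present, so HaxH is inactive.
With no repressor bound, *jalW* is transcribed.
So JalW is produced and active.
Cellobiose is absent, so NolH is inactive.
Homoserine is absent, so UlmX is active.
Activator UlmX is present, so *kulK* is transcribed.
So KulK is produced and active.
No repressor is bound and KulK is active, so *velK* is transcribed.
So VelK is produced and active.
ppGpp is present, so TorA is active.
With repressor JalW bound, *holU* is not transcribed.
→ *holU* is OFF in B.

A only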